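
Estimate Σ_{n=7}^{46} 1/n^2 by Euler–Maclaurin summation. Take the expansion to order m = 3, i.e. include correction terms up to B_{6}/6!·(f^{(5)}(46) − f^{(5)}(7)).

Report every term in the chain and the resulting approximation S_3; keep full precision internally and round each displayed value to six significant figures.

S_3 ≈ 0.132041

The integral term ∫_7^46 1/x^2 dx = 0.121118.
Boundary: ½(f(7) + f(46)) = ½(0.0204082 + 0.000472590) = 0.0104404.
Running total after boundary: 0.131558.
k=1: B_{2}/(2)! × [f^{(1)}(46) − f^{(1)}(7)] = 1/12 × (-2.05474e-05 − (-0.00583090)) = 0.000484196.
Running total after k=1: 0.132043.
k=2: B_{4}/(4)! × [f^{(3)}(46) − f^{(3)}(7)] = −1/720 × (-1.16526e-07 − (-0.00142798)) = -1.98314e-06.
Running total after k=2: 0.132041.
k=3: B_{6}/(6)! × [f^{(5)}(46) − f^{(5)}(7)] = 1/30240 × (-1.65207e-09 − (-0.000874271)) = 2.89110e-08.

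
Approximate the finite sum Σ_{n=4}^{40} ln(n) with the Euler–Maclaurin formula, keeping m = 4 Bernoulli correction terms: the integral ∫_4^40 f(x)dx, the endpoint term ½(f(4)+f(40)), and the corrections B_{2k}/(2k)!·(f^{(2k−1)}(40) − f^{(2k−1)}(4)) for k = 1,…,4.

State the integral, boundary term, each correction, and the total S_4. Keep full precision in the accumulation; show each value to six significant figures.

The integral term ∫_4^40 ln(x) dx = 106.010.
½[f(4) + f(40)] = ½[1.38629 + 3.68888] = 2.53759.
Running total after boundary: 108.548.
Order-1 term: 1/12 · (0.0250000 − 0.250000) = -0.0187500.
After k=1: 108.529.
Order-2 term: −1/720 · (3.12500e-05 − 0.0312500) = 4.33594e-05.
After k=2: 108.529.
Order-3 term: 1/30240 · (2.34375e-07 − 0.0234375) = -7.75042e-07.
After k=3: 108.529.
Order-4 term: −1/1209600 · (4.39453e-09 − 0.0439453) = 3.63304e-08.

S_4 ≈ 108.529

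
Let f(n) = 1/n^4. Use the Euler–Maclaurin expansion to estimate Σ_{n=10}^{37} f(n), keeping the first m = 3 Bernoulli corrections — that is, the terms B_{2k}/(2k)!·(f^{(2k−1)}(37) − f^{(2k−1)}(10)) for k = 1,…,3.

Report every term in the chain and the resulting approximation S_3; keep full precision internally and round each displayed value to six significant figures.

∫_10^37 1/x^4 dx evaluates to 0.000326753.
Boundary: ½(f(10) + f(37)) = ½(0.000100000 + 5.33572e-07) = 5.02668e-05.
Running total after boundary: 0.000377019.
Order-1 term: 1/12 · (-5.76835e-08 − (-4.00000e-05)) = 3.32853e-06.
Partial sum through k=1: 0.000380348.
Order-2 term: −1/720 · (-1.26406e-09 − (-1.20000e-05)) = -1.66649e-08.
Partial sum through k=2: 0.000380331.
Order-3 term: 1/30240 · (-5.17075e-11 − (-6.72000e-06)) = 2.22221e-10.

S_3 ≈ 0.000380331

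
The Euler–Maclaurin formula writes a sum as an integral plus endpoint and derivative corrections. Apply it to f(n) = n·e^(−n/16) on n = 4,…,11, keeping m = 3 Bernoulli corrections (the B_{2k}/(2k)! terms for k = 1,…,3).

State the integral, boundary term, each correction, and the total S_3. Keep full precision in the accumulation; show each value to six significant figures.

S_3 ≈ 36.2806

∫_4^11 x·e^(−x/16) dx evaluates to 31.9930.
Endpoint term: (f(4) + f(11))/2 = (3.11520 + 5.53115)/2 = 4.32318.
Integral + boundary = 36.3162.
k=1: B_{2}/(2)! × [f^{(1)}(11) − f^{(1)}(4)] = 1/12 × (0.157135 − 0.584101) = -0.0355805.
Running total after k=1: 36.2806.
k=2: B_{4}/(4)! × [f^{(3)}(11) − f^{(3)}(4)] = −1/720 × (0.00454218 − 0.00836602) = 5.31089e-06.
Running total after k=2: 36.2806.
k=3: B_{6}/(6)! × [f^{(5)}(11) − f^{(5)}(4)] = 1/30240 × (3.30881e-05 − 5.64469e-05) = -7.72447e-10.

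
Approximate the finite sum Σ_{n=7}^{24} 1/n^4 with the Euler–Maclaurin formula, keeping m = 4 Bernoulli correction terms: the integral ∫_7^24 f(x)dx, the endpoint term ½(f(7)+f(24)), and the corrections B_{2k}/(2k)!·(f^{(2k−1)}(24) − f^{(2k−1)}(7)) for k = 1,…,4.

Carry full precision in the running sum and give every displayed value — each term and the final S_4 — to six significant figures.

S_4 ≈ 0.00117705

Integral: ∫_7^24 1/x^4 dx = 0.000947705.
Boundary: ½(f(7) + f(24)) = ½(0.000416493 + 3.01408e-06) = 0.000209754.
Running total after boundary: 0.00115746.
k=1: B_{2}/(2)! × [f^{(1)}(24) − f^{(1)}(7)] = 1/12 × (-5.02347e-07 − (-0.000237996)) = 1.97911e-05.
Running total after k=1: 0.00117725.
k=2: B_{4}/(4)! × [f^{(3)}(24) − f^{(3)}(7)] = −1/720 × (-2.61639e-08 − (-0.000145712)) = -2.02341e-07.
Running total after k=2: 0.00117705.
k=3: B_{6}/(6)! × [f^{(5)}(24) − f^{(5)}(7)] = 1/30240 × (-2.54371e-09 − (-0.000166528)) = 5.50679e-09.
Running total after k=3: 0.00117705.
k=4: B_{8}/(8)! × [f^{(7)}(24) − f^{(7)}(7)] = −1/1209600 × (-3.97455e-10 − (-0.000305868)) = -2.52866e-10.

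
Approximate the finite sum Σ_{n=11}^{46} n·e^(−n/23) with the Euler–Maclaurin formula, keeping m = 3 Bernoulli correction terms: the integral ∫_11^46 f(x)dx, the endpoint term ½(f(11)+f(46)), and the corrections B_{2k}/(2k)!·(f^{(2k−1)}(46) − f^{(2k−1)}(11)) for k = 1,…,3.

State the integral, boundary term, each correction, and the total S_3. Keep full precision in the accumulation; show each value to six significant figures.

S_3 ≈ 276.438

The integral term ∫_11^46 x·e^(−x/23) dx = 269.954.
Endpoint term: (f(11) + f(46))/2 = (6.81847 + 6.22542)/2 = 6.52194.
Running total after boundary: 276.476.
Correction k=1: B_{2}/2! · (f^{(1)}(46) − f^{(1)}(11)) = 1/12 · (-0.135335 − 0.323405) = -0.0382284.
Partial sum through k=1: 276.438.
Correction k=2: B_{4}/4! · (f^{(3)}(46) − f^{(3)}(11)) = −1/720 · (0.000255832 − 0.00295487) = 3.74866e-06.
Partial sum through k=2: 276.438.
Correction k=3: B_{6}/6! · (f^{(5)}(46) − f^{(5)}(11)) = 1/30240 · (1.45084e-06 − 1.00159e-05) = -2.83235e-10.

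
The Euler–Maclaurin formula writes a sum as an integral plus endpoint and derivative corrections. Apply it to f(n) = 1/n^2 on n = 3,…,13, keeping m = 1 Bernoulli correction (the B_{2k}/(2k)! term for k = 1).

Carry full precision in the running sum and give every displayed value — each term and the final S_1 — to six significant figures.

∫_3^13 1/x^2 dx evaluates to 0.256410.
Endpoint term: (f(3) + f(13))/2 = (0.111111 + 0.00591716)/2 = 0.0585141.
Integral + boundary = 0.314924.
Correction k=1: B_{2}/2! · (f^{(1)}(13) − f^{(1)}(3)) = 1/12 · (-0.000910332 − (-0.0740741)) = 0.00609698.

S_1 ≈ 0.321021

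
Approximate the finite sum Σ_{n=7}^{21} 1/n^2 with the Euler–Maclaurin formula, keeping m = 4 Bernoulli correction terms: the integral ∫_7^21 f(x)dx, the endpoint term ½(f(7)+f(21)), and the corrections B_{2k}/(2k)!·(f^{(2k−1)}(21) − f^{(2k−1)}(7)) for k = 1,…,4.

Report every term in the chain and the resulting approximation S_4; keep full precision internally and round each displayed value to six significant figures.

S_4 ≈ 0.107042

∫_7^21 1/x^2 dx evaluates to 0.0952381.
½[f(7) + f(21)] = ½[0.0204082 + 0.00226757] = 0.0113379.
Integral + boundary = 0.106576.
Correction k=1: B_{2}/2! · (f^{(1)}(21) − f^{(1)}(7)) = 1/12 · (-0.000215959 − (-0.00583090)) = 0.000467912.
Running total after k=1: 0.107044.
Correction k=2: B_{4}/4! · (f^{(3)}(21) − f^{(3)}(7)) = −1/720 · (-5.87645e-06 − (-0.00142798)) = -1.97514e-06.
Running total after k=2: 0.107042.
Correction k=3: B_{6}/6! · (f^{(5)}(21) − f^{(5)}(7)) = 1/30240 · (-3.99758e-07 − (-0.000874271)) = 2.88979e-08.
Running total after k=3: 0.107042.
Correction k=4: B_{8}/8! · (f^{(7)}(21) − f^{(7)}(7)) = −1/1209600 · (-5.07630e-08 − (-0.000999167)) = -8.25989e-10.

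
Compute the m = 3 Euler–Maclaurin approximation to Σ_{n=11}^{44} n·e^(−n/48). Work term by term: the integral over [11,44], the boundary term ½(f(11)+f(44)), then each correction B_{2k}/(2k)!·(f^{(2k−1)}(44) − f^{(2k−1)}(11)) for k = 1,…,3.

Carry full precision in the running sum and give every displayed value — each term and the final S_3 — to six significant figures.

S_3 ≈ 499.381

The integral term ∫_11^44 x·e^(−x/48) dx = 486.259.
Boundary: ½(f(11) + f(44)) = ½(8.74716 + 17.5934) = 13.1703.
Running total after boundary: 499.429.
k=1: B_{2}/(2)! × [f^{(1)}(44) − f^{(1)}(11)] = 1/12 × (0.0333208 − 0.612964) = -0.0483036.
After k=1: 499.381.
k=2: B_{4}/(4)! × [f^{(3)}(44) − f^{(3)}(11)] = −1/720 × (0.000361554 − 0.000956318) = 8.26061e-07.
After k=2: 499.381.
k=3: B_{6}/(6)! × [f^{(5)}(44) − f^{(5)}(11)] = 1/30240 × (3.07572e-07 − 7.14667e-07) = -1.34621e-11.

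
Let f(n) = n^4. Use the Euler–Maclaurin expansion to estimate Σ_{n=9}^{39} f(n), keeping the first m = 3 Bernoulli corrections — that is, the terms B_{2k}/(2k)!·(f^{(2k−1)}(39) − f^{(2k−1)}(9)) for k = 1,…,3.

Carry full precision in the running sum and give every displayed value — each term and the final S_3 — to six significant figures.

S_3 ≈ 1.92126e+07

Integral: ∫_9^39 x^4 dx = 1.80330e+07.
½[f(9) + f(39)] = ½[6561.00 + 2.31344e+06] = 1.16000e+06.
So far: 1.91930e+07.
Order-1 term: 1/12 · (237276 − 2916.00) = 19530.0.
Partial sum through k=1: 1.92126e+07.
Order-2 term: −1/720 · (936.000 − 216.000) = -1.00000.
Partial sum through k=2: 1.92126e+07.
Order-3 term: 1/30240 · (0.00000 − 0.00000) = 0.00000.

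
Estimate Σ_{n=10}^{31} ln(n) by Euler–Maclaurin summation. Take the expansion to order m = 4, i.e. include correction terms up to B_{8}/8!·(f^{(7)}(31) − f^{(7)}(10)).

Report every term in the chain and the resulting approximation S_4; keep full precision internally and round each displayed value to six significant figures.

Integral: ∫_10^31 ln(x) dx = 62.4278.
Boundary: ½(f(10) + f(31)) = ½(2.30259 + 3.43399) = 2.86829.
Running total after boundary: 65.2960.
Order-1 term: 1/12 · (0.0322581 − 0.100000) = -0.00564516.
After k=1: 65.2904.
Order-2 term: −1/720 · (6.71344e-05 − 0.00200000) = 2.68454e-06.
After k=2: 65.2904.
Order-3 term: 1/30240 · (8.38306e-07 − 0.000240000) = -7.90879e-09.
After k=3: 65.2904.
Order-4 term: −1/1209600 · (2.61698e-08 − 7.20000e-05) = 5.95022e-11.

S_4 ≈ 65.2904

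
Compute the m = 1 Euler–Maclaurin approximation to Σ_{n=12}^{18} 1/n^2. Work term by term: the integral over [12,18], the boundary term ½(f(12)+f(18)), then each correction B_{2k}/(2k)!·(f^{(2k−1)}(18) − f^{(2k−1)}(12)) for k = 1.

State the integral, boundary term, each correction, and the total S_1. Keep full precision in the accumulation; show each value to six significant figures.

∫_12^18 1/x^2 dx evaluates to 0.0277778.
Endpoint term: (f(12) + f(18))/2 = (0.00694444 + 0.00308642)/2 = 0.00501543.
So far: 0.0327932.
k=1: B_{2}/(2)! × [f^{(1)}(18) − f^{(1)}(12)] = 1/12 × (-0.000342936 − (-0.00115741)) = 6.78727e-05.

S_1 ≈ 0.0328611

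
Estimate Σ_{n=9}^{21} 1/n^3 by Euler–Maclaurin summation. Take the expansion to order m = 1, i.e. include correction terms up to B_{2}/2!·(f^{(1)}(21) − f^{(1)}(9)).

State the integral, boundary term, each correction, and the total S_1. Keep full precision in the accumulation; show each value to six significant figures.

S_1 ≈ 0.00581573

Integral: ∫_9^21 1/x^3 dx = 0.00503905.
Boundary: ½(f(9) + f(21)) = ½(0.00137174 + 0.000107980) = 0.000739861.
So far: 0.00577891.
Order-1 term: 1/12 · (-1.54257e-05 − (-0.000457247)) = 3.68185e-05.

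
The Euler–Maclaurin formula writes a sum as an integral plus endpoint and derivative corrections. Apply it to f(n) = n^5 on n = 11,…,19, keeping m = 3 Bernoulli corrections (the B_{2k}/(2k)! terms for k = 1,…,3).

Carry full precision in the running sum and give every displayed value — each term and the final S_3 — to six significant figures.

Integral: ∫_11^19 x^5 dx = 7.54572e+06.
Endpoint term: (f(11) + f(19))/2 = (161051 + 2.47610e+06)/2 = 1.31858e+06.
Running total after boundary: 8.86430e+06.
k=1: B_{2}/(2)! × [f^{(1)}(19) − f^{(1)}(11)] = 1/12 × (651605 − 73205.0) = 48200.0.
Running total after k=1: 8.91250e+06.
k=2: B_{4}/(4)! × [f^{(3)}(19) − f^{(3)}(11)] = −1/720 × (21660.0 − 7260.00) = -20.0000.
Running total after k=2: 8.91248e+06.
k=3: B_{6}/(6)! × [f^{(5)}(19) − f^{(5)}(11)] = 1/30240 × (120.000 − 120.000) = 0.00000.

S_3 ≈ 8.91248e+06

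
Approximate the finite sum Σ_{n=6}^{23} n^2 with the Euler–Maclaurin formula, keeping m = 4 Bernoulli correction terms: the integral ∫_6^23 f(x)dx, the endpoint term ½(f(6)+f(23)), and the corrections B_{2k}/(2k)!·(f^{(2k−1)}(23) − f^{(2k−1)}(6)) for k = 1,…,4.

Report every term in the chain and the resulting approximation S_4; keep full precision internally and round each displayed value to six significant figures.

∫_6^23 x^2 dx evaluates to 3983.67.
Boundary: ½(f(6) + f(23)) = ½(36.0000 + 529.000) = 282.500.
So far: 4266.17.
Order-1 term: 1/12 · (46.0000 − 12.0000) = 2.83333.
Running total after k=1: 4269.00.
Order-2 term: −1/720 · (0.00000 − 0.00000) = 0.00000.
Running total after k=2: 4269.00.
Order-3 term: 1/30240 · (0.00000 − 0.00000) = 0.00000.
Running total after k=3: 4269.00.
Order-4 term: −1/1209600 · (0.00000 − 0.00000) = 0.00000.

S_4 ≈ 4269.00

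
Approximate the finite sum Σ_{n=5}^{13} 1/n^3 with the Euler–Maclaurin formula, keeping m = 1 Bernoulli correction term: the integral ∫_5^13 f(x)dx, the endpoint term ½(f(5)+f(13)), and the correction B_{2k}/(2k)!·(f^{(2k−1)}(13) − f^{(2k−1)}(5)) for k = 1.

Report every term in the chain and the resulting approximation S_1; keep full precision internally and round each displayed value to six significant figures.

∫_5^13 1/x^3 dx evaluates to 0.0170414.
Endpoint term: (f(5) + f(13))/2 = (0.00800000 + 0.000455166)/2 = 0.00422758.
Running total after boundary: 0.0212690.
k=1: B_{2}/(2)! × [f^{(1)}(13) − f^{(1)}(5)] = 1/12 × (-0.000105038 − (-0.00480000)) = 0.000391247.

S_1 ≈ 0.0216602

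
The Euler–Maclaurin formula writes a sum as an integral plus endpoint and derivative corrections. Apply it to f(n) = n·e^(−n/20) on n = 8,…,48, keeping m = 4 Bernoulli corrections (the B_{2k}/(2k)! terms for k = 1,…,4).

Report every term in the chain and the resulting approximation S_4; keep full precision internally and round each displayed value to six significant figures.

S_4 ≈ 256.817

∫_8^48 x·e^(−x/20) dx evaluates to 252.003.
Boundary: ½(f(8) + f(48)) = ½(5.36256 + 4.35446) = 4.85851.
Integral + boundary = 256.861.
Correction k=1: B_{2}/2! · (f^{(1)}(48) − f^{(1)}(8)) = 1/12 · (-0.127005 − 0.402192) = -0.0440998.
Partial sum through k=1: 256.817.
Correction k=2: B_{4}/4! · (f^{(3)}(48) − f^{(3)}(8)) = −1/720 · (0.000136077 − 0.00435708) = 5.86250e-06.
Partial sum through k=2: 256.817.
Correction k=3: B_{6}/6! · (f^{(5)}(48) − f^{(5)}(8)) = 1/30240 · (1.47417e-06 − 1.92717e-05) = -5.88543e-10.
Partial sum through k=3: 256.817.
Correction k=4: B_{8}/8! · (f^{(7)}(48) − f^{(7)}(8)) = −1/1209600 · (6.52035e-09 − 6.91268e-08) = 5.17579e-14.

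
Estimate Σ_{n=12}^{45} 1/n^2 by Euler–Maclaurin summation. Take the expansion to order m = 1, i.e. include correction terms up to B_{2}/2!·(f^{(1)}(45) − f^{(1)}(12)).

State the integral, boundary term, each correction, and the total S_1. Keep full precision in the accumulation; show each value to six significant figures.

S_1 ≈ 0.0649249

The integral term ∫_12^45 1/x^2 dx = 0.0611111.
Boundary: ½(f(12) + f(45)) = ½(0.00694444 + 0.000493827) = 0.00371914.
So far: 0.0648302.
Order-1 term: 1/12 · (-2.19479e-05 − (-0.00115741)) = 9.46216e-05.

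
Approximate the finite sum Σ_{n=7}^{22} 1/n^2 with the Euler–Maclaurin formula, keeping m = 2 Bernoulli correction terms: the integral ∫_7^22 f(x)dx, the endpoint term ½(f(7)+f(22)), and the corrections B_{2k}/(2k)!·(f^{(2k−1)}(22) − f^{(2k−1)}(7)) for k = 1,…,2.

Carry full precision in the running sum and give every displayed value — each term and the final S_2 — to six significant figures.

Integral: ∫_7^22 1/x^2 dx = 0.0974026.
Boundary: ½(f(7) + f(22)) = ½(0.0204082 + 0.00206612) = 0.0112371.
Integral + boundary = 0.108640.
Correction k=1: B_{2}/2! · (f^{(1)}(22) − f^{(1)}(7)) = 1/12 · (-0.000187829 − (-0.00583090)) = 0.000470256.
Running total after k=1: 0.109110.
Correction k=2: B_{4}/4! · (f^{(3)}(22) − f^{(3)}(7)) = −1/720 · (-4.65691e-06 − (-0.00142798)) = -1.97683e-06.

S_2 ≈ 0.109108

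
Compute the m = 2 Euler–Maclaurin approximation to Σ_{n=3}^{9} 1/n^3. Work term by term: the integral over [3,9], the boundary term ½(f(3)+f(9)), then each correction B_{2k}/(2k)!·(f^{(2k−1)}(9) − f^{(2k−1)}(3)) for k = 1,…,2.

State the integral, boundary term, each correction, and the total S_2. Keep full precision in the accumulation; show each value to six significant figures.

∫_3^9 1/x^3 dx evaluates to 0.0493827.
Endpoint term: (f(3) + f(9))/2 = (0.0370370 + 0.00137174)/2 = 0.0192044.
Running total after boundary: 0.0685871.
Correction k=1: B_{2}/2! · (f^{(1)}(9) − f^{(1)}(3)) = 1/12 · (-0.000457247 − (-0.0370370)) = 0.00304832.
Partial sum through k=1: 0.0716354.
Correction k=2: B_{4}/4! · (f^{(3)}(9) − f^{(3)}(3)) = −1/720 · (-0.000112901 − (-0.0823045)) = -0.000114155.

S_2 ≈ 0.0715213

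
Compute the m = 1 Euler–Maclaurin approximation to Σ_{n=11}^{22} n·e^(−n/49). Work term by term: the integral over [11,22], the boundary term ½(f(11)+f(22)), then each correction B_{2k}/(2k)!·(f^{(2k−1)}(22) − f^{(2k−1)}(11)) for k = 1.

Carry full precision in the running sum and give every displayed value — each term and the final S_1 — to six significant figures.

The integral term ∫_11^22 x·e^(−x/49) dx = 128.263.
Boundary: ½(f(11) + f(22)) = ½(8.78816 + 14.0421) = 11.4152.
Integral + boundary = 139.678.
k=1: B_{2}/(2)! × [f^{(1)}(22) − f^{(1)}(11)] = 1/12 × (0.351705 − 0.619574) = -0.0223224.

S_1 ≈ 139.656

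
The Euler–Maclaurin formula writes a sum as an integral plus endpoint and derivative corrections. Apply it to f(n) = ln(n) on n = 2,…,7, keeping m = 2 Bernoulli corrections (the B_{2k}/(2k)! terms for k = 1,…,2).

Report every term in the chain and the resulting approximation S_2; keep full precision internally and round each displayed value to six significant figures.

The integral term ∫_2^7 ln(x) dx = 7.23508.
Endpoint term: (f(2) + f(7))/2 = (0.693147 + 1.94591)/2 = 1.31953.
Running total after boundary: 8.55461.
Correction k=1: B_{2}/2! · (f^{(1)}(7) − f^{(1)}(2)) = 1/12 · (0.142857 − 0.500000) = -0.0297619.
Partial sum through k=1: 8.52484.
Correction k=2: B_{4}/4! · (f^{(3)}(7) − f^{(3)}(2)) = −1/720 · (0.00583090 − 0.250000) = 0.000339124.

S_2 ≈ 8.52518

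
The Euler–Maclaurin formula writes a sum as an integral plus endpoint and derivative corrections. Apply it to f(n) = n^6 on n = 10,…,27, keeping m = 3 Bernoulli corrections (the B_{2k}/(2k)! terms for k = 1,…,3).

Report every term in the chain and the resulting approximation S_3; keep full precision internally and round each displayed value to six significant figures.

The integral term ∫_10^27 x^6 dx = 1.49291e+09.
½[f(10) + f(27)] = ½[1.00000e+06 + 3.87420e+08] = 1.94210e+08.
So far: 1.68712e+09.
k=1: B_{2}/(2)! × [f^{(1)}(27) − f^{(1)}(10)] = 1/12 × (8.60934e+07 − 600000) = 7.12445e+06.
Running total after k=1: 1.69424e+09.
k=2: B_{4}/(4)! × [f^{(3)}(27) − f^{(3)}(10)] = −1/720 × (2.36196e+06 − 120000) = -3113.83.
Running total after k=2: 1.69424e+09.
k=3: B_{6}/(6)! × [f^{(5)}(27) − f^{(5)}(10)] = 1/30240 × (19440.0 − 7200.00) = 0.404762.

S_3 ≈ 1.69424e+09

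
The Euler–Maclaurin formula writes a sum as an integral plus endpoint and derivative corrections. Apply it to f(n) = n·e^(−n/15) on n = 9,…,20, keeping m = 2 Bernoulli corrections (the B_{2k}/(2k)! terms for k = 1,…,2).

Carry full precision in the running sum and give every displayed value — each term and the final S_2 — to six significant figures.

∫_9^20 x·e^(−x/15) dx evaluates to 59.1837.
Endpoint term: (f(9) + f(20))/2 = (4.93930 + 5.27194)/2 = 5.10562.
Running total after boundary: 64.2893.
Order-1 term: 1/12 · (-0.0878657 − 0.219525) = -0.0256159.
Running total after k=1: 64.2637.
Order-2 term: −1/720 · (0.00195257 − 0.00585399) = 5.41864e-06.

S_2 ≈ 64.2637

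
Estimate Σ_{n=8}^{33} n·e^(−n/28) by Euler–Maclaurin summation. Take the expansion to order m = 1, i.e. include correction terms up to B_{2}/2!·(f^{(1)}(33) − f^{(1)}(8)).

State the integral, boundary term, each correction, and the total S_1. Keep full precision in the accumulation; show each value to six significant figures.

Integral: ∫_8^33 x·e^(−x/28) dx = 231.907.
Boundary: ½(f(8) + f(33)) = ½(6.01182 + 10.1547) = 8.08326.
Integral + boundary = 239.990.
Order-1 term: 1/12 · (-0.0549496 − 0.536769) = -0.0493099.

S_1 ≈ 239.941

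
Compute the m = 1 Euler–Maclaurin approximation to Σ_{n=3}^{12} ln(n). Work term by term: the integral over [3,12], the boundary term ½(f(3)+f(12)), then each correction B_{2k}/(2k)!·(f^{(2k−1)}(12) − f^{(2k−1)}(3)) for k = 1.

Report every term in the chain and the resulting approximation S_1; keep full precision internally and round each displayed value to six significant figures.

∫_3^12 ln(x) dx evaluates to 17.5230.
Endpoint term: (f(3) + f(12))/2 = (1.09861 + 2.48491)/2 = 1.79176.
Running total after boundary: 19.3148.
k=1: B_{2}/(2)! × [f^{(1)}(12) − f^{(1)}(3)] = 1/12 × (0.0833333 − 0.333333) = -0.0208333.

S_1 ≈ 19.2940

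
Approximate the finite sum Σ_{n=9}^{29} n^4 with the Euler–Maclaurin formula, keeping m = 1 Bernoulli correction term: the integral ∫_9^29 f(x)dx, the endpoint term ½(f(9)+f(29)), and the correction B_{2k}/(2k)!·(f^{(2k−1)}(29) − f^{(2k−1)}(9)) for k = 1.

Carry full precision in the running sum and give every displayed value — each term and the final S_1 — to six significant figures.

S_1 ≈ 4.45523e+06

∫_9^29 x^4 dx evaluates to 4.09042e+06.
½[f(9) + f(29)] = ½[6561.00 + 707281] = 356921.
So far: 4.44734e+06.
k=1: B_{2}/(2)! × [f^{(1)}(29) − f^{(1)}(9)] = 1/12 × (97556.0 − 2916.00) = 7886.67.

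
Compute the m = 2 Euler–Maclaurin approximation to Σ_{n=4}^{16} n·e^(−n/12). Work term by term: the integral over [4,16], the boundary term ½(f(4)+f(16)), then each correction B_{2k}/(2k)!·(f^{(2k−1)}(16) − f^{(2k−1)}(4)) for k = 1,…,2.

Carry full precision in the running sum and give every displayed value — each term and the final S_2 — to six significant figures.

∫_4^16 x·e^(−x/12) dx evaluates to 49.0054.
½[f(4) + f(16)] = ½[2.86613 + 4.21755] = 3.54184.
Running total after boundary: 52.5472.
Order-1 term: 1/12 · (-0.0878657 − 0.477688) = -0.0471294.
Partial sum through k=1: 52.5001.
Order-2 term: −1/720 · (0.00305089 − 0.0132691) = 1.41920e-05.

S_2 ≈ 52.5001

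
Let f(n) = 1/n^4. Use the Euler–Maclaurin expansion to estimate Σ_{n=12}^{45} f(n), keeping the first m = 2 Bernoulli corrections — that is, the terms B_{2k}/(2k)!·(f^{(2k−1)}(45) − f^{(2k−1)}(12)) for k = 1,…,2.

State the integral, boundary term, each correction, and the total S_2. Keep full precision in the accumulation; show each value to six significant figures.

S_2 ≈ 0.000214811

Integral: ∫_12^45 1/x^4 dx = 0.000189243.
Boundary: ½(f(12) + f(45)) = ½(4.82253e-05 + 2.43865e-07) = 2.42346e-05.
Integral + boundary = 0.000213478.
Order-1 term: 1/12 · (-2.16769e-08 − (-1.60751e-05)) = 1.33779e-06.
After k=1: 0.000214816.
Order-2 term: −1/720 · (-3.21139e-10 − (-3.34898e-06)) = -4.65091e-09.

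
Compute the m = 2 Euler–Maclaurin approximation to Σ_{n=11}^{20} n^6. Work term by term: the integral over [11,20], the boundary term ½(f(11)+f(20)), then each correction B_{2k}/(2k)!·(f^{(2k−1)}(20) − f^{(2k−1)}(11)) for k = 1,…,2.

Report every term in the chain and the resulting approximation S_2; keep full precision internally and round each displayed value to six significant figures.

∫_11^20 x^6 dx evaluates to 1.80073e+08.
Endpoint term: (f(11) + f(20))/2 = (1.77156e+06 + 6.40000e+07)/2 = 3.28858e+07.
So far: 2.12959e+08.
Order-1 term: 1/12 · (1.92000e+07 − 966306) = 1.51947e+06.
Running total after k=1: 2.14479e+08.
Order-2 term: −1/720 · (960000 − 159720) = -1111.50.

S_2 ≈ 2.14477e+08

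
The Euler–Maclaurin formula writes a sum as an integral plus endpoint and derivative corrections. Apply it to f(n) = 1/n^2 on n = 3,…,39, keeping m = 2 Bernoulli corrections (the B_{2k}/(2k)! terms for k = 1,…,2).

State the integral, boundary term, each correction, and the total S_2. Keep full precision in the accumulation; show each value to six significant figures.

S_2 ≈ 0.369609

∫_3^39 1/x^2 dx evaluates to 0.307692.
Boundary: ½(f(3) + f(39)) = ½(0.111111 + 0.000657462) = 0.0558843.
Integral + boundary = 0.363577.
Order-1 term: 1/12 · (-3.37160e-05 − (-0.0740741)) = 0.00617003.
After k=1: 0.369747.
Order-2 term: −1/720 · (-2.66004e-07 − (-0.0987654)) = -0.000137174.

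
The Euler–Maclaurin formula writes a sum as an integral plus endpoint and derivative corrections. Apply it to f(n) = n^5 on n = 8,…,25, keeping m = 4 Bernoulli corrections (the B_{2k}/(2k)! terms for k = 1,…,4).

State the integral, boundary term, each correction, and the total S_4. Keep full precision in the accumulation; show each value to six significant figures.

Integral: ∫_8^25 x^5 dx = 4.06464e+07.
Endpoint term: (f(8) + f(25))/2 = (32768.0 + 9.76562e+06)/2 = 4.89920e+06.
Integral + boundary = 4.55456e+07.
Correction k=1: B_{2}/2! · (f^{(1)}(25) − f^{(1)}(8)) = 1/12 · (1.95312e+06 − 20480.0) = 161054.
Partial sum through k=1: 4.57067e+07.
Correction k=2: B_{4}/4! · (f^{(3)}(25) − f^{(3)}(8)) = −1/720 · (37500.0 − 3840.00) = -46.7500.
Partial sum through k=2: 4.57066e+07.
Correction k=3: B_{6}/6! · (f^{(5)}(25) − f^{(5)}(8)) = 1/30240 · (120.000 − 120.000) = 0.00000.
Partial sum through k=3: 4.57066e+07.
Correction k=4: B_{8}/8! · (f^{(7)}(25) − f^{(7)}(8)) = −1/1209600 · (0.00000 − 0.00000) = 0.00000.

S_4 ≈ 4.57066e+07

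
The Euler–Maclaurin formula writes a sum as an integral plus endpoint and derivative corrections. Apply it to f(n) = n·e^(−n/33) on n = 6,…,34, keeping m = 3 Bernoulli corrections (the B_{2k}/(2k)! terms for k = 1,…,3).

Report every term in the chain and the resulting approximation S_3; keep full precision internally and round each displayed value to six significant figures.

S_3 ≈ 292.448

Integral: ∫_6^34 x·e^(−x/33) dx = 283.937.
Endpoint term: (f(6) + f(34))/2 = (5.00252 + 12.1346)/2 = 8.56854.
Integral + boundary = 292.505.
Correction k=1: B_{2}/2! · (f^{(1)}(34) − f^{(1)}(6)) = 1/12 · (-0.0108151 − 0.682161) = -0.0577480.
Partial sum through k=1: 292.448.
Correction k=2: B_{4}/4! · (f^{(3)}(34) − f^{(3)}(6)) = −1/720 · (0.000645530 − 0.00215764) = 2.10015e-06.
Partial sum through k=2: 292.448.
Correction k=3: B_{6}/6! · (f^{(5)}(34) − f^{(5)}(6)) = 1/30240 · (1.19467e-06 − 3.38739e-06) = -7.25106e-11.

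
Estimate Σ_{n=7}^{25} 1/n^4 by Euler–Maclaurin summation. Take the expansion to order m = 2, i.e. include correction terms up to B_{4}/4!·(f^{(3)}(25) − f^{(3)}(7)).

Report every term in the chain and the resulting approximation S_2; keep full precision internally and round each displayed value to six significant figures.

S_2 ≈ 0.00117961

The integral term ∫_7^25 1/x^4 dx = 0.000950484.
Boundary: ½(f(7) + f(25)) = ½(0.000416493 + 2.56000e-06) = 0.000209527.
Integral + boundary = 0.00116001.
k=1: B_{2}/(2)! × [f^{(1)}(25) − f^{(1)}(7)] = 1/12 × (-4.09600e-07 − (-0.000237996)) = 1.97989e-05.
After k=1: 0.00117981.
k=2: B_{4}/(4)! × [f^{(3)}(25) − f^{(3)}(7)] = −1/720 × (-1.96608e-08 − (-0.000145712)) = -2.02350e-07.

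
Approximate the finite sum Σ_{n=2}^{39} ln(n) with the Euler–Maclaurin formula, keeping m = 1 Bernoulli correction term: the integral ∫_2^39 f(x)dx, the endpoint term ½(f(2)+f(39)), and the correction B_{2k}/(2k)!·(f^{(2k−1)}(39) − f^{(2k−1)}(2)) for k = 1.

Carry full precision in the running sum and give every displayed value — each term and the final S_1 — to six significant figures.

S_1 ≈ 106.631

Integral: ∫_2^39 ln(x) dx = 104.493.
½[f(2) + f(39)] = ½[0.693147 + 3.66356] = 2.17835.
So far: 106.671.
Order-1 term: 1/12 · (0.0256410 − 0.500000) = -0.0395299.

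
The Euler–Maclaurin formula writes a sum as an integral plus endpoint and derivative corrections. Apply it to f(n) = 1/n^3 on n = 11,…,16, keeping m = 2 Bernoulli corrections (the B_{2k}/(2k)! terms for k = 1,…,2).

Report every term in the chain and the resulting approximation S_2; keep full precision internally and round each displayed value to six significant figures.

S_2 ≈ 0.00269005

Integral: ∫_11^16 1/x^3 dx = 0.00217911.
½[f(11) + f(16)] = ½[0.000751315 + 0.000244141] = 0.000497728.
Running total after boundary: 0.00267683.
k=1: B_{2}/(2)! × [f^{(1)}(16) − f^{(1)}(11)] = 1/12 × (-4.57764e-05 − (-0.000204904)) = 1.32606e-05.
Running total after k=1: 0.00269009.
k=2: B_{4}/(4)! × [f^{(3)}(16) − f^{(3)}(11)] = −1/720 × (-3.57628e-06 − (-3.38684e-05)) = -4.20724e-08.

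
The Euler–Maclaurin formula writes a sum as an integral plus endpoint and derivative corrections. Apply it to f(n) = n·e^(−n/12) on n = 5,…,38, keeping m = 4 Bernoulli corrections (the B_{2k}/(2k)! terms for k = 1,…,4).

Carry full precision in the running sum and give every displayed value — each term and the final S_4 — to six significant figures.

The integral term ∫_5^38 x·e^(−x/12) dx = 109.199.
½[f(5) + f(38)] = ½[3.29620 + 1.60147] = 2.44883.
Running total after boundary: 111.648.
Correction k=1: B_{2}/2! · (f^{(1)}(38) − f^{(1)}(5)) = 1/12 · (-0.0913117 − 0.384557) = -0.0396557.
Partial sum through k=1: 111.608.
Correction k=2: B_{4}/4! · (f^{(3)}(38) − f^{(3)}(5)) = −1/720 · (-4.87776e-05 − 0.0118267) = 1.64937e-05.
Partial sum through k=2: 111.608.
Correction k=3: B_{6}/6! · (f^{(5)}(38) − f^{(5)}(5)) = 1/30240 · (3.72607e-06 − 0.000145714) = -4.69536e-09.
Partial sum through k=3: 111.608.
Correction k=4: B_{8}/8! · (f^{(7)}(38) − f^{(7)}(5)) = −1/1209600 · (5.41032e-08 − 1.45346e-06) = 1.15687e-12.

S_4 ≈ 111.608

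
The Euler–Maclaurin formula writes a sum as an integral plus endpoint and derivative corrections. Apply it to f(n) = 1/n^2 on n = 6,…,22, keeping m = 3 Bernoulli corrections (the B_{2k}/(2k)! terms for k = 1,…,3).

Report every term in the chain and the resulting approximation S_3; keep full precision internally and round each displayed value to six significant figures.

Integral: ∫_6^22 1/x^2 dx = 0.121212.
Boundary: ½(f(6) + f(22)) = ½(0.0277778 + 0.00206612) = 0.0149219.
So far: 0.136134.
k=1: B_{2}/(2)! × [f^{(1)}(22) − f^{(1)}(6)] = 1/12 × (-0.000187829 − (-0.00925926)) = 0.000755953.
Running total after k=1: 0.136890.
k=2: B_{4}/(4)! × [f^{(3)}(22) − f^{(3)}(6)] = −1/720 × (-4.65691e-06 − (-0.00308642)) = -4.28023e-06.
Running total after k=2: 0.136886.
k=3: B_{6}/(6)! × [f^{(5)}(22) − f^{(5)}(6)] = 1/30240 × (-2.88651e-07 − (-0.00257202)) = 8.50439e-08.

S_3 ≈ 0.136886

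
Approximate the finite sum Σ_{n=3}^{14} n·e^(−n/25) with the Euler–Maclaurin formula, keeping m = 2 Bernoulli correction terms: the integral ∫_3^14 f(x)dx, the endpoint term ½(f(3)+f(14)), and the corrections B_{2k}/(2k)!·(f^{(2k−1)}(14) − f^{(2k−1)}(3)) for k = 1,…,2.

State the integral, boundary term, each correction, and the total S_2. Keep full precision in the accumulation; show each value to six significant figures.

∫_3^14 x·e^(−x/25) dx evaluates to 63.9155.
Boundary: ½(f(3) + f(14)) = ½(2.66076 + 7.99693) = 5.32884.
Running total after boundary: 69.2443.
Order-1 term: 1/12 · (0.251332 − 0.780490) = -0.0440965.
After k=1: 69.2002.
Order-2 term: −1/720 · (0.00223000 − 0.00408693) = 2.57907e-06.

S_2 ≈ 69.2002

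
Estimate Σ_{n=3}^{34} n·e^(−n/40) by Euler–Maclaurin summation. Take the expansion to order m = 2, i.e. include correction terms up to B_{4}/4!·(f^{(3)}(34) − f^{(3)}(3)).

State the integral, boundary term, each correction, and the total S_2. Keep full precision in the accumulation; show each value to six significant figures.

∫_3^34 x·e^(−x/40) dx evaluates to 330.571.
½[f(3) + f(34)] = ½[2.78323 + 14.5321] = 8.65767.
Running total after boundary: 339.228.
k=1: B_{2}/(2)! × [f^{(1)}(34) − f^{(1)}(3)] = 1/12 × (0.0641122 − 0.858163) = -0.0661709.
After k=1: 339.162.
k=2: B_{4}/(4)! × [f^{(3)}(34) − f^{(3)}(3)] = −1/720 × (0.000574339 − 0.00169603) = 1.55791e-06.

S_2 ≈ 339.162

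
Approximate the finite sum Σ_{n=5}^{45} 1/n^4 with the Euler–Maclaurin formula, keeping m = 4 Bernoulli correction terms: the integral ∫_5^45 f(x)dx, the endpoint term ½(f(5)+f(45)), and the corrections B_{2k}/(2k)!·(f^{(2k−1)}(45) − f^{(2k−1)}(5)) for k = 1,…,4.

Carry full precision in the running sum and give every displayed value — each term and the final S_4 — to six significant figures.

S_4 ≈ 0.00356777

The integral term ∫_5^45 1/x^4 dx = 0.00266301.
Boundary: ½(f(5) + f(45)) = ½(0.00160000 + 2.43865e-07) = 0.000800122.
So far: 0.00346313.
Order-1 term: 1/12 · (-2.16769e-08 − (-0.00128000)) = 0.000106665.
After k=1: 0.00356980.
Order-2 term: −1/720 · (-3.21139e-10 − (-0.00153600)) = -2.13333e-06.
After k=2: 0.00356766.
Order-3 term: 1/30240 · (-8.88089e-12 − (-0.00344064)) = 1.13778e-07.
After k=3: 0.00356778.
Order-4 term: −1/1209600 · (-3.94706e-13 − (-0.0123863)) = -1.02400e-08.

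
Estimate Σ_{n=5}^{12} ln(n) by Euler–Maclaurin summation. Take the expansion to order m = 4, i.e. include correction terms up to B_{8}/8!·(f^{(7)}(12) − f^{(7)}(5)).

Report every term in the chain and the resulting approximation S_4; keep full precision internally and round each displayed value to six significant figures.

∫_5^12 ln(x) dx evaluates to 14.7717.
Boundary: ½(f(5) + f(12)) = ½(1.60944 + 2.48491) = 2.04717.
Running total after boundary: 16.8189.
k=1: B_{2}/(2)! × [f^{(1)}(12) − f^{(1)}(5)] = 1/12 × (0.0833333 − 0.200000) = -0.00972222.
After k=1: 16.8091.
k=2: B_{4}/(4)! × [f^{(3)}(12) − f^{(3)}(5)] = −1/720 × (0.00115741 − 0.0160000) = 2.06147e-05.
After k=2: 16.8092.
k=3: B_{6}/(6)! × [f^{(5)}(12) − f^{(5)}(5)] = 1/30240 × (9.64506e-05 − 0.00768000) = -2.50779e-07.
After k=3: 16.8092.
k=4: B_{8}/(8)! × [f^{(7)}(12) − f^{(7)}(5)] = −1/1209600 × (2.00939e-05 − 0.00921600) = 7.60244e-09.

S_4 ≈ 16.8092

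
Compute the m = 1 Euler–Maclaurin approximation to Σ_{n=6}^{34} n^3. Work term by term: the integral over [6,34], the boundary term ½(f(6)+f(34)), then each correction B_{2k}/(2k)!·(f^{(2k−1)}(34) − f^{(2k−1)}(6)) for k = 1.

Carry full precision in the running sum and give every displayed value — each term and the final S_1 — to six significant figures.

Integral: ∫_6^34 x^3 dx = 333760.
Endpoint term: (f(6) + f(34))/2 = (216.000 + 39304.0)/2 = 19760.0.
So far: 353520.
Order-1 term: 1/12 · (3468.00 − 108.000) = 280.000.

S_1 ≈ 353800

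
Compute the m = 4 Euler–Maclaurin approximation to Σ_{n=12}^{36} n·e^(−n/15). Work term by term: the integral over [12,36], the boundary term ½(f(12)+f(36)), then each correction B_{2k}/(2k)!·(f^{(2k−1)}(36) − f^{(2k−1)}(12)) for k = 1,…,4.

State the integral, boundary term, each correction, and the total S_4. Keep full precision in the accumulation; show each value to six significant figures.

S_4 ≈ 116.890

The integral term ∫_12^36 x·e^(−x/15) dx = 112.579.
Boundary: ½(f(12) + f(36)) = ½(5.39195 + 3.26585) = 4.32890.
So far: 116.908.
k=1: B_{2}/(2)! × [f^{(1)}(36) − f^{(1)}(12)] = 1/12 × (-0.127005 − 0.0898658) = -0.0180726.
Partial sum through k=1: 116.890.
k=2: B_{4}/(4)! × [f^{(3)}(36) − f^{(3)}(12)] = −1/720 × (0.000241915 − 0.00439344) = 5.76601e-06.
Partial sum through k=2: 116.890.
k=3: B_{6}/(6)! × [f^{(5)}(36) − f^{(5)}(12)] = 1/30240 × (4.65909e-06 − 3.72777e-05) = -1.07866e-09.
Partial sum through k=3: 116.890.
k=4: B_{8}/(8)! × [f^{(7)}(36) − f^{(7)}(12)] = −1/1209600 × (3.66356e-08 − 2.44573e-07) = 1.71906e-13.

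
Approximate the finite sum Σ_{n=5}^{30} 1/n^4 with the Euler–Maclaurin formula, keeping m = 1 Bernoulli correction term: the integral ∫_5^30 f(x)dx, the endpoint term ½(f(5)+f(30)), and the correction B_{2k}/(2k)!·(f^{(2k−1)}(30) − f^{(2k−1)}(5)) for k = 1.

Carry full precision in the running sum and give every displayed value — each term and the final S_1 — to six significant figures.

S_1 ≈ 0.00356159

The integral term ∫_5^30 1/x^4 dx = 0.00265432.
Boundary: ½(f(5) + f(30)) = ½(0.00160000 + 1.23457e-06) = 0.000800617.
So far: 0.00345494.
Order-1 term: 1/12 · (-1.64609e-07 − (-0.00128000)) = 0.000106653.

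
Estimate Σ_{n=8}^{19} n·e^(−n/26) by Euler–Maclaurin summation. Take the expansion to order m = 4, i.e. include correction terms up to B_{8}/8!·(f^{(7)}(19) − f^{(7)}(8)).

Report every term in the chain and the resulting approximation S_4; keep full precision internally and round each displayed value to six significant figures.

∫_8^19 x·e^(−x/26) dx evaluates to 86.4651.
Endpoint term: (f(8) + f(19))/2 = (5.88113 + 9.14923)/2 = 7.51518.
Integral + boundary = 93.9803.
Correction k=1: B_{2}/2! · (f^{(1)}(19) − f^{(1)}(8)) = 1/12 · (0.129645 − 0.508944) = -0.0316083.
After k=1: 93.9487.
Correction k=2: B_{4}/4! · (f^{(3)}(19) − f^{(3)}(8)) = −1/720 · (0.00161645 − 0.00292785) = 1.82139e-06.
After k=2: 93.9487.
Correction k=3: B_{6}/6! · (f^{(5)}(19) − f^{(5)}(8)) = 1/30240 · (4.49870e-06 − 7.54856e-06) = -1.00855e-10.
After k=3: 93.9487.
Correction k=4: B_{8}/8! · (f^{(7)}(19) − f^{(7)}(8)) = −1/1209600 · (9.77249e-09 − 1.59260e-08) = 5.08723e-15.

S_4 ≈ 93.9487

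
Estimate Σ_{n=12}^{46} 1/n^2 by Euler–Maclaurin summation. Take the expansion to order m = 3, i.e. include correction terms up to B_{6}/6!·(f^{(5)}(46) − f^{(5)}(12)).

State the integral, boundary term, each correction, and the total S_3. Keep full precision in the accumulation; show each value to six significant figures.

S_3 ≈ 0.0653973

Integral: ∫_12^46 1/x^2 dx = 0.0615942.
Boundary: ½(f(12) + f(46)) = ½(0.00694444 + 0.000472590) = 0.00370852.
So far: 0.0653027.
Order-1 term: 1/12 · (-2.05474e-05 − (-0.00115741)) = 9.47383e-05.
Running total after k=1: 0.0653975.
Order-2 term: −1/720 · (-1.16526e-07 − (-9.64506e-05)) = -1.33797e-07.
Running total after k=2: 0.0653973.
Order-3 term: 1/30240 · (-1.65207e-09 − (-2.00939e-05)) = 6.64425e-10.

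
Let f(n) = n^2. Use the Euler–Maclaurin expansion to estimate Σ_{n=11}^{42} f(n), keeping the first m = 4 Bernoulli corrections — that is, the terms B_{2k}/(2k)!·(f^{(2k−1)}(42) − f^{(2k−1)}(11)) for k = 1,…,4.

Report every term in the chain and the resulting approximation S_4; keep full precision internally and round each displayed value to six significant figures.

The integral term ∫_11^42 x^2 dx = 24252.3.
Boundary: ½(f(11) + f(42)) = ½(121.000 + 1764.00) = 942.500.
Integral + boundary = 25194.8.
Correction k=1: B_{2}/2! · (f^{(1)}(42) − f^{(1)}(11)) = 1/12 · (84.0000 − 22.0000) = 5.16667.
Partial sum through k=1: 25200.0.
Correction k=2: B_{4}/4! · (f^{(3)}(42) − f^{(3)}(11)) = −1/720 · (0.00000 − 0.00000) = 0.00000.
Partial sum through k=2: 25200.0.
Correction k=3: B_{6}/6! · (f^{(5)}(42) − f^{(5)}(11)) = 1/30240 · (0.00000 − 0.00000) = 0.00000.
Partial sum through k=3: 25200.0.
Correction k=4: B_{8}/8! · (f^{(7)}(42) − f^{(7)}(11)) = −1/1209600 · (0.00000 − 0.00000) = 0.00000.

S_4 ≈ 25200.0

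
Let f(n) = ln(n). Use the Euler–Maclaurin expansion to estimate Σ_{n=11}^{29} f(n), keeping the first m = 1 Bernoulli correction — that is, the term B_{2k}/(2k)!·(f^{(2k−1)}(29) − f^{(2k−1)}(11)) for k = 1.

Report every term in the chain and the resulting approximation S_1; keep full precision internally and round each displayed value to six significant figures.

The integral term ∫_11^29 ln(x) dx = 53.2747.
½[f(11) + f(29)] = ½[2.39790 + 3.36730] = 2.88260.
Integral + boundary = 56.1573.
Order-1 term: 1/12 · (0.0344828 − 0.0909091) = -0.00470219.

S_1 ≈ 56.1526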